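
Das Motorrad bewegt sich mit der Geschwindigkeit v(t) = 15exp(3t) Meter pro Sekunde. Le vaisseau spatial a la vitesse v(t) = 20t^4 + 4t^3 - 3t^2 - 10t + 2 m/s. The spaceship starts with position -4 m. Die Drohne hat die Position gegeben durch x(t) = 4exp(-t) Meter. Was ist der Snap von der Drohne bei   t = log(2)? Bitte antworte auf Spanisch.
Para resolver esto, necesitamos tomar 4 derivadas de nuestra ecuación de la posición x(t) = 4·exp(-t). Tomando d/dt de x(t), encontramos v(t) = -4·exp(-t). La derivada de la velocidad da la aceleración: a(t) = 4·exp(-t). Derivando la aceleración, obtenemos la sacudida: j(t) = -4·exp(-t). Tomando d/dt de j(t), encontramos s(t) = 4·exp(-t). De la ecuación del snap s(t) = 4·exp(-t), sustituimos t = log(2) para obtener s = 2.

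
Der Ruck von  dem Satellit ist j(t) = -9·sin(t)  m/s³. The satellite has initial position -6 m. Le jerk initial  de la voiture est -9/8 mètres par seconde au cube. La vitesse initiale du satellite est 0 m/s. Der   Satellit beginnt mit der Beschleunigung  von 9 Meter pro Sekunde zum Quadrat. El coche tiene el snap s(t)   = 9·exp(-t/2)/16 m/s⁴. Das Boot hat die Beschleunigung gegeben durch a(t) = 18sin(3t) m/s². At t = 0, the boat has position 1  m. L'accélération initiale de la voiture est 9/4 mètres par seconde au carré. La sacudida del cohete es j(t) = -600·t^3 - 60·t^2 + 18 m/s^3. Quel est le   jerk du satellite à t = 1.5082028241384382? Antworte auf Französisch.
Nous avons le jerk j(t) = -9·sin(t). En substituant t = 1.5082028241384382: j(1.5082028241384382) = -8.98237499602617.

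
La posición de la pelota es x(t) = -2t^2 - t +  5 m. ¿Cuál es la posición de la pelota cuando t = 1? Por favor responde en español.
De la ecuación de la posición x(t) = -2·t^2 - t + 5, sustituimos t = 1 para obtener x = 2.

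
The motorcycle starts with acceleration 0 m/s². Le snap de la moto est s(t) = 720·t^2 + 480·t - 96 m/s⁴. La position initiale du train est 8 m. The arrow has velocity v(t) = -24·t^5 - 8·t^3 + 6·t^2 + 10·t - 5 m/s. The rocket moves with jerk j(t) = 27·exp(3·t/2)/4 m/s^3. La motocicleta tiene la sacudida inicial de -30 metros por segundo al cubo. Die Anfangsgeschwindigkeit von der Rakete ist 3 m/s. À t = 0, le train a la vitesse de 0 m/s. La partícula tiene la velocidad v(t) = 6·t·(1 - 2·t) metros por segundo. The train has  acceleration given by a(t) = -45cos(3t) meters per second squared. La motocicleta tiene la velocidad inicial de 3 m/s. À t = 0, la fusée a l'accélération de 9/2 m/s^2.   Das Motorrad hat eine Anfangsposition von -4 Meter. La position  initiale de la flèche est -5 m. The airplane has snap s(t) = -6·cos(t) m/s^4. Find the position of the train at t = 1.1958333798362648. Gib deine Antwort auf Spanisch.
Para resolver esto, necesitamos tomar 2 antiderivadas de nuestra ecuación de la aceleración a(t) = -45·cos(3·t). Tomando ∫a(t)dt y aplicando v(0) = 0, encontramos v(t) = -15·sin(3·t). Tomando ∫v(t)dt y aplicando x(0) = 8, encontramos x(t) = 5·cos(3·t) + 3. Usando x(t) = 5·cos(3·t) + 3 y sustituyendo t = 1.1958333798362648, encontramos x = -1.51109829660442.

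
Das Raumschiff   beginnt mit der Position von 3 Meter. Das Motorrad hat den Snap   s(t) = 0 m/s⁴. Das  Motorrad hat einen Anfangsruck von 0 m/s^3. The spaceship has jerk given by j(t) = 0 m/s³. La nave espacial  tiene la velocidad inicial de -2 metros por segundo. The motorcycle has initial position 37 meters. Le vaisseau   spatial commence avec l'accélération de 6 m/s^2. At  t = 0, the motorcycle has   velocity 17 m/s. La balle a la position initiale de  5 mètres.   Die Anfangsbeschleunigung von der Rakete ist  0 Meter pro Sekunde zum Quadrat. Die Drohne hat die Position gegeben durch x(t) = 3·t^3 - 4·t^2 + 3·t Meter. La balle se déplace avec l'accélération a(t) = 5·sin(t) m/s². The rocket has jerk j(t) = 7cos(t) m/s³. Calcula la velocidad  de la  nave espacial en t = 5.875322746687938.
Para resolver esto, necesitamos tomar 2 integrales de nuestra ecuación de la sacudida j(t) = 0. La integral de la sacudida es la aceleración. Usando a(0) = 6, obtenemos a(t) = 6. La antiderivada de la aceleración, con v(0) = -2, da la velocidad: v(t) = 6·t - 2. Usando v(t) = 6·t - 2 y sustituyendo t = 5.875322746687938, encontramos v = 33.2519364801276.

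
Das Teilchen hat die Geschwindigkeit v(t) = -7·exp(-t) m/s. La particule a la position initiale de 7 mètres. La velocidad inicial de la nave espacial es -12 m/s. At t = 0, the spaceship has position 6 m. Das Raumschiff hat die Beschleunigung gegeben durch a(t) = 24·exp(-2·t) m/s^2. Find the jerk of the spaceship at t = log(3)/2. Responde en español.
Partiendo de la aceleración a(t) = 24·exp(-2·t), tomamos 1 derivada. Tomando d/dt de a(t), encontramos j(t) = -48·exp(-2·t). Tenemos la sacudida j(t) = -48·exp(-2·t). Sustituyendo t = log(3)/2: j(log(3)/2) = -16.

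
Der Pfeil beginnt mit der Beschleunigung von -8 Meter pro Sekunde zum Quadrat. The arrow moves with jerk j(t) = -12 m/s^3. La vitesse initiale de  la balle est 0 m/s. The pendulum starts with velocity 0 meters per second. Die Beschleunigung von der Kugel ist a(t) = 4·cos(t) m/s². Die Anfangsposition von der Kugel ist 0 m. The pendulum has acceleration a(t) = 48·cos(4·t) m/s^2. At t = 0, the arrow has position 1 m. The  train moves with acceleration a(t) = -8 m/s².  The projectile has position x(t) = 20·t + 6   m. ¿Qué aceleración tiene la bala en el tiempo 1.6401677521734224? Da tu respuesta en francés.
En utilisant a(t) = 4·cos(t) et en substituant t = 1.6401677521734224, nous trouvons a = -0.277263193276070.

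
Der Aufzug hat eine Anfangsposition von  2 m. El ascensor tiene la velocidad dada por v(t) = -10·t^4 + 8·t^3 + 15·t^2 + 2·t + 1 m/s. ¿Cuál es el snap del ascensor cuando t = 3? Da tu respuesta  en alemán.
Wir müssen unsere Gleichung für die Geschwindigkeit v(t) = -10·t^4 + 8·t^3 + 15·t^2 + 2·t + 1 3-mal ableiten. Die Ableitung von der Geschwindigkeit ergibt die Beschleunigung: a(t) = -40·t^3 + 24·t^2 + 30·t + 2. Mit d/dt von a(t) finden wir j(t) = -120·t^2 + 48·t + 30. Mit d/dt von j(t) finden wir s(t) = 48 - 240·t. Mit s(t) = 48 - 240·t und Einsetzen von t = 3, finden wir s = -672.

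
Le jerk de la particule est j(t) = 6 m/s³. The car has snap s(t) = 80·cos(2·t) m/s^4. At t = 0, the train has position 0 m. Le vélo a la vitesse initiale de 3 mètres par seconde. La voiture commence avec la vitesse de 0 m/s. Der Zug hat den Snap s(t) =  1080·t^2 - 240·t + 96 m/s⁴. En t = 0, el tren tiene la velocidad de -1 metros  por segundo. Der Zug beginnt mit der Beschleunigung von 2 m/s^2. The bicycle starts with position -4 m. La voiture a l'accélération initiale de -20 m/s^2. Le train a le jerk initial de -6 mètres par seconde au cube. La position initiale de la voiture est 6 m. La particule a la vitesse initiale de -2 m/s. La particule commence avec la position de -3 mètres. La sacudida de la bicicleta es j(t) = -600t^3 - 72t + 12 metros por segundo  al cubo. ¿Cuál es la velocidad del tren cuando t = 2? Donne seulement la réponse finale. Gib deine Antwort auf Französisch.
La réponse est 535.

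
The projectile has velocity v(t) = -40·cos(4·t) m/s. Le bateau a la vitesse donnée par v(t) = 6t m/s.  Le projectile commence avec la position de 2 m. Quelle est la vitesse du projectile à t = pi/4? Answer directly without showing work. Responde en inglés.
The velocity at t = pi/4 is v = 40.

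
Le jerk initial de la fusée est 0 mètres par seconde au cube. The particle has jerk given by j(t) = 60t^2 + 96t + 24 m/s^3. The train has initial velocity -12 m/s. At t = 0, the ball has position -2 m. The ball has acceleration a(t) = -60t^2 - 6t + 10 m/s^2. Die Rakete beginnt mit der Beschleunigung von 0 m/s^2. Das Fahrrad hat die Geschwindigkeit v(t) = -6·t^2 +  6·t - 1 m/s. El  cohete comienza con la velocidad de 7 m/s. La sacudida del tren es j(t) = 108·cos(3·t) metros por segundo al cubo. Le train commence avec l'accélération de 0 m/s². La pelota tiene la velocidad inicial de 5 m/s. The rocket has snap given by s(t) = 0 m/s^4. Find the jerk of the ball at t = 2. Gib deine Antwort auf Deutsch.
Wir müssen unsere Gleichung für die Beschleunigung a(t) = -60·t^2 - 6·t + 10 1-mal ableiten. Die Ableitung von der Beschleunigung ergibt den Ruck: j(t) = -120·t - 6. Mit j(t) = -120·t - 6 und Einsetzen von t = 2, finden wir j = -246.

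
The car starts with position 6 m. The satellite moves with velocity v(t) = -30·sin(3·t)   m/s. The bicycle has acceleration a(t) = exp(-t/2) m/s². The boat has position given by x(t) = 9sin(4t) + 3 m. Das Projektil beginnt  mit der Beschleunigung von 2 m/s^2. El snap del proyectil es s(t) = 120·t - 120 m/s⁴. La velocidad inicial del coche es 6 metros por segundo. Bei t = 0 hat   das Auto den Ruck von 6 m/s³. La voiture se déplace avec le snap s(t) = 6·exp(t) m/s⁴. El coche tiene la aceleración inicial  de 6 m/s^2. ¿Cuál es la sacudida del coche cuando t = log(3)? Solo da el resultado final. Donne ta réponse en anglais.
The answer is 18.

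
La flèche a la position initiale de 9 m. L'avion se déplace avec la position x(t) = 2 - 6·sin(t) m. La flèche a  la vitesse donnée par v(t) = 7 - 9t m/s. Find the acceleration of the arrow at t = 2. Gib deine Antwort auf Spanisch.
Partiendo de la velocidad v(t) = 7 - 9·t, tomamos 1 derivada. Tomando d/dt de v(t), encontramos a(t) = -9. Usando a(t) = -9 y sustituyendo t = 2, encontramos a = -9.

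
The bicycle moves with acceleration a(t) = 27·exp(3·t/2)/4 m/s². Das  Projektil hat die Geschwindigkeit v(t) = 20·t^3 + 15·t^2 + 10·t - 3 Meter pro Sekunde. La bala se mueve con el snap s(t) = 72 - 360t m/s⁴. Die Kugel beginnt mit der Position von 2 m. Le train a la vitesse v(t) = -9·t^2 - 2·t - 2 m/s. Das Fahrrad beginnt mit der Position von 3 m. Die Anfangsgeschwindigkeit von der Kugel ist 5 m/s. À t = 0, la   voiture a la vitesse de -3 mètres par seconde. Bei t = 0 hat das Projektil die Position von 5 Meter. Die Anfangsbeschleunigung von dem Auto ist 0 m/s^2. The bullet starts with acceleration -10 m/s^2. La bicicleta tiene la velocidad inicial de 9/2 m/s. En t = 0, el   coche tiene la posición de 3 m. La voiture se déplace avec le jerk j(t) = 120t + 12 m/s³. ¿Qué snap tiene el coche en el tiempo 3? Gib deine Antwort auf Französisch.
Nous devons dériver notre équation du jerk j(t) = 120·t + 12 1 fois. En prenant d/dt de j(t), nous trouvons s(t) = 120. En utilisant s(t) = 120 et en substituant t = 3, nous trouvons s = 120.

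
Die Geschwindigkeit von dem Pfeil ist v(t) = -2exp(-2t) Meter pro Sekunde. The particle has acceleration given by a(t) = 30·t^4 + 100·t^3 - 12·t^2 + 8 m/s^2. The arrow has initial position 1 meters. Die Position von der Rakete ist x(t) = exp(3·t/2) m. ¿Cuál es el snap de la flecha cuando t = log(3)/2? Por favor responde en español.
Partiendo de la velocidad v(t) = -2·exp(-2·t), tomamos 3 derivadas. La derivada de la velocidad da la aceleración: a(t) = 4·exp(-2·t). Tomando d/dt de a(t), encontramos j(t) = -8·exp(-2·t). Derivando la sacudida, obtenemos el snap: s(t) = 16·exp(-2·t). Tenemos el snap s(t) = 16·exp(-2·t). Sustituyendo t = log(3)/2: s(log(3)/2) = 16/3.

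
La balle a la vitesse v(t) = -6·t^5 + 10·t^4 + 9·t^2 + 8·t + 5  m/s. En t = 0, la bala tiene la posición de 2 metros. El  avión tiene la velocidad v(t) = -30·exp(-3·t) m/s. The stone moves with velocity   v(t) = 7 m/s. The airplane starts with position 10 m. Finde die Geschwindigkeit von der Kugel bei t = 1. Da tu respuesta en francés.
En utilisant v(t) = -6·t^5 + 10·t^4 + 9·t^2 + 8·t + 5 et en substituant t = 1, nous trouvons v = 26.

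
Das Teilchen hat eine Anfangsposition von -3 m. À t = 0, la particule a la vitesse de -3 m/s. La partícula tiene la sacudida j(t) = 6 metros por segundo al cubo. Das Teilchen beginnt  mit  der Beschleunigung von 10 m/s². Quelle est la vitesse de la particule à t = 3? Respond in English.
To solve this, we need to take 2 integrals of our jerk equation j(t) = 6. Finding the antiderivative of j(t) and using a(0) = 10: a(t) = 6·t + 10. The integral of acceleration is velocity. Using v(0) = -3, we get v(t) = 3·t^2 + 10·t - 3. We have velocity v(t) = 3·t^2 + 10·t - 3. Substituting t = 3: v(3) = 54.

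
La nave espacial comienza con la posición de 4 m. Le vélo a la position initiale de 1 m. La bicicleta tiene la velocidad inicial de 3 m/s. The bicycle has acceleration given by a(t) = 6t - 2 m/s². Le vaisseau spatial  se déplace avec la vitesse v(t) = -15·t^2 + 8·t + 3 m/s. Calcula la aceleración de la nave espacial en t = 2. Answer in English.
We must differentiate our velocity equation v(t) = -15·t^2 + 8·t + 3 1 time. Differentiating velocity, we get acceleration: a(t) = 8 - 30·t. Using a(t) = 8 - 30·t and substituting t = 2, we find a = -52.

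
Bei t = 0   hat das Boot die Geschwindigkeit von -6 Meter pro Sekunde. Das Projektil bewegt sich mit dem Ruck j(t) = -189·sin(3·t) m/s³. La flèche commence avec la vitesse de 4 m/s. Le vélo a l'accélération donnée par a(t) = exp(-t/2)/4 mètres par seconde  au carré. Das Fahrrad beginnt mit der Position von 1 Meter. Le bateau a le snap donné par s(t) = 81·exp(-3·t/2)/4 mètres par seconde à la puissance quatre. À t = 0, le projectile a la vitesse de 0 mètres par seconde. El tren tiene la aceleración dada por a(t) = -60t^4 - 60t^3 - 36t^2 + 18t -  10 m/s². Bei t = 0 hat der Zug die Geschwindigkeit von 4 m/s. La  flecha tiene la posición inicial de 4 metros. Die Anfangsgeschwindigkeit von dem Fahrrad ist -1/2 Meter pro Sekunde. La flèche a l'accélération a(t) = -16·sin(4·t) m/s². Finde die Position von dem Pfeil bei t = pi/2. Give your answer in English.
We need to integrate our acceleration equation a(t) = -16·sin(4·t) 2 times. Taking ∫a(t)dt and applying v(0) = 4, we find v(t) = 4·cos(4·t). Integrating velocity and using the initial condition x(0) = 4, we get x(t) = sin(4·t) + 4. From the given position equation x(t) = sin(4·t) + 4, we substitute t = pi/2 to get x = 4.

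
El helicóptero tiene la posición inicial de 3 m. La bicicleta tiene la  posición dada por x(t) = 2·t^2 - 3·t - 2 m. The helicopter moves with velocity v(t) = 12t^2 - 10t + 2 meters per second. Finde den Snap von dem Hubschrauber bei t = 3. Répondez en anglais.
We must differentiate our velocity equation v(t) = 12·t^2 - 10·t + 2 3 times. The derivative of velocity gives acceleration: a(t) = 24·t - 10. Differentiating acceleration, we get jerk: j(t) = 24. The derivative of jerk gives snap: s(t) = 0. We have snap s(t) = 0. Substituting t = 3: s(3) = 0.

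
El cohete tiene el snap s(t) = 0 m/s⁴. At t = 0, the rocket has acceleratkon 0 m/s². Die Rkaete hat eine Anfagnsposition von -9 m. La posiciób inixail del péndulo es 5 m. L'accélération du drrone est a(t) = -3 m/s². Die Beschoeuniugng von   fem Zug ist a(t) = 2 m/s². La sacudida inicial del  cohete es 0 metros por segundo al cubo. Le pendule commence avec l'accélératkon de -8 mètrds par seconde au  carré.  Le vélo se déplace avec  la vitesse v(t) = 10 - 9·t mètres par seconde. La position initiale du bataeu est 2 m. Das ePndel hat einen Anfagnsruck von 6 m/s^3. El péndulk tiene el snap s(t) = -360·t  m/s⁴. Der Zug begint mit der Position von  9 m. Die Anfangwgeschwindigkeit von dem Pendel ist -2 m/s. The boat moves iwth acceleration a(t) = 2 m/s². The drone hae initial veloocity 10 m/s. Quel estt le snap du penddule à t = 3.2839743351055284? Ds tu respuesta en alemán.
Mit s(t) = -360·t und Einsetzen von t = 3.2839743351055284, finden wir s = -1182.23076063799.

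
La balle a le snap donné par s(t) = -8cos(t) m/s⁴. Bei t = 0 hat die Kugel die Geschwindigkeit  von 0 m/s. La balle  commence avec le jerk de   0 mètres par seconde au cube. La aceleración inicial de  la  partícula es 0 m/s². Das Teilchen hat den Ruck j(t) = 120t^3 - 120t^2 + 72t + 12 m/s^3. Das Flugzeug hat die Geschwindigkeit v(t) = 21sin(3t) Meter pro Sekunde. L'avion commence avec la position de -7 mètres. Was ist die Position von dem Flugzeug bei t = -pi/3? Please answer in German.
Um dies zu lösen, müssen wir 1 Integral unserer Gleichung für die Geschwindigkeit v(t) = 21·sin(3·t) finden. Mit ∫v(t)dt und Anwendung von x(0) = -7, finden wir x(t) = -7·cos(3·t). Mit x(t) = -7·cos(3·t) und Einsetzen von t = -pi/3, finden wir x = 7.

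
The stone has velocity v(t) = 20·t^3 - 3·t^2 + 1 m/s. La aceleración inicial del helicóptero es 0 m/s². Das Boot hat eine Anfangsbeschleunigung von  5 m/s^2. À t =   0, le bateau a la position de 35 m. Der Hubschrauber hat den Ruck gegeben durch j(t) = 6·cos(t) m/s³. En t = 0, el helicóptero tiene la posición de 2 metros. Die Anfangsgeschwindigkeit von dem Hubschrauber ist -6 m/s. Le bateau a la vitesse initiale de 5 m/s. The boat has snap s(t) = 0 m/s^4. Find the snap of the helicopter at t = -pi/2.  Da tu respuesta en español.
Partiendo de la sacudida j(t) = 6·cos(t), tomamos 1 derivada. La derivada de la sacudida da el snap: s(t) = -6·sin(t). De la ecuación del snap s(t) = -6·sin(t), sustituimos t = -pi/2 para obtener s = 6.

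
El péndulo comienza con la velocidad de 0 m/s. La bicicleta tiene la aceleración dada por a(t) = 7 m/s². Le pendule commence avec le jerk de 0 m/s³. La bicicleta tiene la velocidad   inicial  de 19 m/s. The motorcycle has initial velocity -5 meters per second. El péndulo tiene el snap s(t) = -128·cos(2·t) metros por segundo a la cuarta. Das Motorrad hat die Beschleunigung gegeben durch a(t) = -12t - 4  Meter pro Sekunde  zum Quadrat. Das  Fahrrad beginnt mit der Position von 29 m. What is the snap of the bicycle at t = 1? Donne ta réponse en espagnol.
Debemos derivar nuestra ecuación de la aceleración a(t) = 7 2 veces. Derivando la aceleración, obtenemos la sacudida: j(t) = 0. Tomando d/dt de j(t), encontramos s(t) = 0. De la ecuación del snap s(t) = 0, sustituimos t = 1 para obtener s = 0.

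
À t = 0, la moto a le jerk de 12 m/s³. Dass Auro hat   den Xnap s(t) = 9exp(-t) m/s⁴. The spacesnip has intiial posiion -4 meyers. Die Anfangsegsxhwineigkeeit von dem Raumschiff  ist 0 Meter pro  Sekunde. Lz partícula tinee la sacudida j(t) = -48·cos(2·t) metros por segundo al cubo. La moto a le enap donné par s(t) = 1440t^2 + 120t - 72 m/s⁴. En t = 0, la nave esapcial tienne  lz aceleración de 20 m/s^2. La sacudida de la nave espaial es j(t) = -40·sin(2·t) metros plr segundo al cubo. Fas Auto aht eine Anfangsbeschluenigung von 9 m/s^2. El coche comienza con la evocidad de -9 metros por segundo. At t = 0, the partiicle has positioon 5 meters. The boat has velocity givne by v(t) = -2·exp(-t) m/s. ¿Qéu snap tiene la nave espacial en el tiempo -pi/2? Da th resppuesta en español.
Debemos derivar nuestra ecuación de la sacudida j(t) = -40·sin(2·t) 1 vez. La derivada de la sacudida da el snap: s(t) = -80·cos(2·t). Tenemos el snap s(t) = -80·cos(2·t). Sustituyendo t = -pi/2: s(-pi/2) = 80.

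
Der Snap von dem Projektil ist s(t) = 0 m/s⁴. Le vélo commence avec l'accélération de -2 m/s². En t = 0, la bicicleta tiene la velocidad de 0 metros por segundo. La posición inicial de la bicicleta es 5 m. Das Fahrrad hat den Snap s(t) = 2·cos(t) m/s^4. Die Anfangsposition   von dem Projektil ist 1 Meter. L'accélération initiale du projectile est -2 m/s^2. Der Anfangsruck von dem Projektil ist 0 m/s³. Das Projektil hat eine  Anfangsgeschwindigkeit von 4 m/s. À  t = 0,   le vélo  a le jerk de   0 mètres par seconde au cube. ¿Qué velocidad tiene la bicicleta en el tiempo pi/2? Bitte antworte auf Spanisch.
Partiendo del snap s(t) = 2·cos(t), tomamos 3 antiderivadas. Integrando el snap y usando la condición inicial j(0) = 0, obtenemos j(t) = 2·sin(t). Tomando ∫j(t)dt y aplicando a(0) = -2, encontramos a(t) = -2·cos(t). Tomando ∫a(t)dt y aplicando v(0) = 0, encontramos v(t) = -2·sin(t). Usando v(t) = -2·sin(t) y sustituyendo t = pi/2, encontramos v = -2.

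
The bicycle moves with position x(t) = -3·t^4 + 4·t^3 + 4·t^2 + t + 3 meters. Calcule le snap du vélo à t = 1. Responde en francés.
Pour résoudre ceci, nous devons prendre 4 dérivées de notre équation de la position x(t) = -3·t^4 + 4·t^3 + 4·t^2 + t + 3. En prenant d/dt de x(t), nous trouvons v(t) = -12·t^3 + 12·t^2 + 8·t + 1. En prenant d/dt de v(t), nous trouvons a(t) = -36·t^2 + 24·t + 8. En dérivant l'accélération, nous obtenons le jerk: j(t) = 24 - 72·t. La dérivée du jerk donne le snap: s(t) = -72. Nous avons le snap s(t) = -72. En substituant t = 1: s(1) = -72.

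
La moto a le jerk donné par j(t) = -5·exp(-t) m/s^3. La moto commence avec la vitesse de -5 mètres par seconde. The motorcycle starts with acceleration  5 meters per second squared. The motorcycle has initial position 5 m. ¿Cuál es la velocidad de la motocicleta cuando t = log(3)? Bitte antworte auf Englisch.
Starting from jerk j(t) = -5·exp(-t), we take 2 antiderivatives. The antiderivative of jerk, with a(0) = 5, gives acceleration: a(t) = 5·exp(-t). Finding the antiderivative of a(t) and using v(0) = -5: v(t) = -5·exp(-t). From the given velocity equation v(t) = -5·exp(-t), we substitute t = log(3) to get v = -5/3.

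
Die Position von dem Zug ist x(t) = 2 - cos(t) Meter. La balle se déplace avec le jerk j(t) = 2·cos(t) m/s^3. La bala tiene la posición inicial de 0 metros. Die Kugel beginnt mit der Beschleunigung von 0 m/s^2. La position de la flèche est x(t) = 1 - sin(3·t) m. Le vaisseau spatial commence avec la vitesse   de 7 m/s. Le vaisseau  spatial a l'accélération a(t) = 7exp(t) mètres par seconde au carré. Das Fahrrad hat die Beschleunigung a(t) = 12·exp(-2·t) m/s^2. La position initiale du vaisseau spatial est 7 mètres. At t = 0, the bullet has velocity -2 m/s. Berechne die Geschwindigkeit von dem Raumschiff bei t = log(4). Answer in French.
Nous devons intégrer notre équation de l'accélération a(t) = 7·exp(t) 1 fois. L'intégrale de l'accélération, avec v(0) = 7, donne la vitesse: v(t) = 7·exp(t). Nous avons la vitesse v(t) = 7·exp(t). En substituant t = log(4): v(log(4)) = 28.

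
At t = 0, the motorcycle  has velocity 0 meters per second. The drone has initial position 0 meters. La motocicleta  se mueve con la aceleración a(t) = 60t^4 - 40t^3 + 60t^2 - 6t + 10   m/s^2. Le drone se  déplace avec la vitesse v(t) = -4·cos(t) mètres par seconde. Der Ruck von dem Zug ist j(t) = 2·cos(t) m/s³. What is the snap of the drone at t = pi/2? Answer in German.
Wir müssen unsere Gleichung für die Geschwindigkeit v(t) = -4·cos(t) 3-mal ableiten. Die Ableitung von der Geschwindigkeit ergibt die Beschleunigung: a(t) = 4·sin(t). Durch Ableiten von der Beschleunigung erhalten wir den Ruck: j(t) = 4·cos(t). Mit d/dt von j(t) finden wir s(t) = -4·sin(t). Aus der Gleichung für den Snap s(t) = -4·sin(t), setzen wir t = pi/2 ein und erhalten s = -4.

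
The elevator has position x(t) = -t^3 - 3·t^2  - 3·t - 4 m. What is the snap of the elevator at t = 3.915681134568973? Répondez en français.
Nous devons dériver notre équation de la position x(t) = -t^3 - 3·t^2 - 3·t - 4 4 fois. La dérivée de la position donne la vitesse: v(t) = -3·t^2 - 6·t - 3. En prenant d/dt de v(t), nous trouvons a(t) = -6·t - 6. En prenant d/dt de a(t), nous trouvons j(t) = -6. La dérivée du jerk donne le snap: s(t) = 0. De l'équation du snap s(t) = 0, nous substituons t = 3.915681134568973 pour obtenir s = 0.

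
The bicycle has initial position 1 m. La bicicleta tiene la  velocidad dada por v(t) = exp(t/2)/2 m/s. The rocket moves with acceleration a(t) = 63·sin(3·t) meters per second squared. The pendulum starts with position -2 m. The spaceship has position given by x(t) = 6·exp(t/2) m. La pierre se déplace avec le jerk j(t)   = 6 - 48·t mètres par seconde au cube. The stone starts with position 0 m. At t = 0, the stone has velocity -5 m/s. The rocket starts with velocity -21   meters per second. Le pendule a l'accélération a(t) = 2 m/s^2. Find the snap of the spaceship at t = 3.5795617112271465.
Starting from position x(t) = 6·exp(t/2), we take 4 derivatives. The derivative of position gives velocity: v(t) = 3·exp(t/2). Taking d/dt of v(t), we find a(t) = 3·exp(t/2)/2. Differentiating acceleration, we get jerk: j(t) = 3·exp(t/2)/4. Taking d/dt of j(t), we find s(t) = 3·exp(t/2)/8. We have snap s(t) = 3·exp(t/2)/8. Substituting t = 3.5795617112271465: s(3.5795617112271465) = 2.24555252073988.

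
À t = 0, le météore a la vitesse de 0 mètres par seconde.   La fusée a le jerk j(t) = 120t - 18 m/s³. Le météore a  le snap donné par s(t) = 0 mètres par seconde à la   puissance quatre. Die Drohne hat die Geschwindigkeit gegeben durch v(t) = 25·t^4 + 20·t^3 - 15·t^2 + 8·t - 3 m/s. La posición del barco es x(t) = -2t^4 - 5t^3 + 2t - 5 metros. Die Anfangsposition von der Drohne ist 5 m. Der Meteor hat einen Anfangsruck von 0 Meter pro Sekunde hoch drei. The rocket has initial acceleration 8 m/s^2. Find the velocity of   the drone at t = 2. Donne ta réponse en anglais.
Using v(t) = 25·t^4 + 20·t^3 - 15·t^2 + 8·t - 3 and substituting t = 2, we find v = 513.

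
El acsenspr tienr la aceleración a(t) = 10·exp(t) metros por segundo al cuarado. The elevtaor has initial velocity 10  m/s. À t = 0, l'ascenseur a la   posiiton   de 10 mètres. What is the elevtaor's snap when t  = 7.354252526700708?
To solve this, we need to take 2 derivatives of our acceleration equation a(t) = 10·exp(t). Differentiating acceleration, we get jerk: j(t) = 10·exp(t). The derivative of jerk gives snap: s(t) = 10·exp(t). Using s(t) = 10·exp(t) and substituting t = 7.354252526700708, we find s = 15628.2838620653.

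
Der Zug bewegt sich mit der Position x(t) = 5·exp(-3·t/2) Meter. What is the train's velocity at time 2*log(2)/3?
To solve this, we need to take 1 derivative of our position equation x(t) = 5·exp(-3·t/2). Taking d/dt of x(t), we find v(t) = -15·exp(-3·t/2)/2. We have velocity v(t) = -15·exp(-3·t/2)/2. Substituting t = 2*log(2)/3: v(2*log(2)/3) = -15/4.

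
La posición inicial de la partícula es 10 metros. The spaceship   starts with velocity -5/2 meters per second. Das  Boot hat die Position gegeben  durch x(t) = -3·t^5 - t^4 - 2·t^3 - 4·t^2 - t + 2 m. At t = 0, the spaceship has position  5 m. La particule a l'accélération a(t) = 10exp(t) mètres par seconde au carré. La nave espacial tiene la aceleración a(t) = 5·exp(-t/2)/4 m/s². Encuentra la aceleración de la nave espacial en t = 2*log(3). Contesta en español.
Tenemos la aceleración a(t) = 5·exp(-t/2)/4. Sustituyendo t = 2*log(3): a(2*log(3)) = 5/12.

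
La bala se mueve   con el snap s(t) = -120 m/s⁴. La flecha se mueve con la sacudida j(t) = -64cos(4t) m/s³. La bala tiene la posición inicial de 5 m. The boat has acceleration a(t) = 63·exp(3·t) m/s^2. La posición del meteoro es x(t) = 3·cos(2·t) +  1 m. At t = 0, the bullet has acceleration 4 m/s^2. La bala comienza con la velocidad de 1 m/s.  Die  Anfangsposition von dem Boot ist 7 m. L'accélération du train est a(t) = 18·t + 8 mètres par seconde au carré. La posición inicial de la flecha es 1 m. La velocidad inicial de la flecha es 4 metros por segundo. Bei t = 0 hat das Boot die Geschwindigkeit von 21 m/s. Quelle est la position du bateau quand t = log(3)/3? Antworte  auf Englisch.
We need to integrate our acceleration equation a(t) = 63·exp(3·t) 2 times. The antiderivative of acceleration is velocity. Using v(0) = 21, we get v(t) = 21·exp(3·t). Taking ∫v(t)dt and applying x(0) = 7, we find x(t) = 7·exp(3·t). Using x(t) = 7·exp(3·t) and substituting t = log(3)/3, we find x = 21.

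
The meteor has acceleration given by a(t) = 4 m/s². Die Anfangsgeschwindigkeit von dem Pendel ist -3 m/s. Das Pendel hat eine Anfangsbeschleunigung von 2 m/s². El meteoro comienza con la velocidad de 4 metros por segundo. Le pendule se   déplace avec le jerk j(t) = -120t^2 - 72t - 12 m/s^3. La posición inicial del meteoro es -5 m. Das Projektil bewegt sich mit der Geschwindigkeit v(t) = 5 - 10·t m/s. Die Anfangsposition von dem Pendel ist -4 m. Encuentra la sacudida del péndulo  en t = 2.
Usando j(t) = -120·t^2 - 72·t - 12 y sustituyendo t = 2, encontramos j = -636.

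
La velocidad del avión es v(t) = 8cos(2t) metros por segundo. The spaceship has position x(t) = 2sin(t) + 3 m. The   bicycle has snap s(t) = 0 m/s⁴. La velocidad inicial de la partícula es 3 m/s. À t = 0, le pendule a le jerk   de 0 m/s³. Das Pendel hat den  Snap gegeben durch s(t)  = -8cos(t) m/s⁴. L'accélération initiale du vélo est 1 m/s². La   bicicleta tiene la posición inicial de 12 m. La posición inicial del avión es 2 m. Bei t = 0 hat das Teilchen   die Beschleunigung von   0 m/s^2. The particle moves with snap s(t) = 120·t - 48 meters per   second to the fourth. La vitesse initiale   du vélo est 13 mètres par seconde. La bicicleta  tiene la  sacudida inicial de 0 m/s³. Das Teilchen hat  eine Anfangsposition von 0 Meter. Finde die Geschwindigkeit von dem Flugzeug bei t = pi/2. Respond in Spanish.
De la ecuación de la velocidad v(t) = 8·cos(2·t), sustituimos t = pi/2 para obtener v = -8.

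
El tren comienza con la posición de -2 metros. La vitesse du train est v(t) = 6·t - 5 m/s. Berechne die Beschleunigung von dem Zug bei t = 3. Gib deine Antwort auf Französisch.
Pour résoudre ceci, nous devons prendre 1 dérivée de notre équation de la vitesse v(t) = 6·t - 5. En prenant d/dt de v(t), nous trouvons a(t) = 6. Nous avons l'accélération a(t) = 6. En substituant t = 3: a(3) = 6.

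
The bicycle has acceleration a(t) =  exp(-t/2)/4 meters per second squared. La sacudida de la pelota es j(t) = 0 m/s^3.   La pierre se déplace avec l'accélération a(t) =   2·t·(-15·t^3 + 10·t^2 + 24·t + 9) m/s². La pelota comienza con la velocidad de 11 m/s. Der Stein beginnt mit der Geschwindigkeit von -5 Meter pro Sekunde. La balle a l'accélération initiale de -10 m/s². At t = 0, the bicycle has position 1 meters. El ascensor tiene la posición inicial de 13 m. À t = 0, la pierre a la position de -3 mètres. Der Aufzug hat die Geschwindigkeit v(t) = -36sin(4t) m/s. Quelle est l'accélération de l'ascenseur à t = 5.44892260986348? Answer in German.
Wir müssen unsere Gleichung für die Geschwindigkeit v(t) = -36·sin(4·t) 1-mal ableiten. Durch Ableiten von der Geschwindigkeit erhalten wir die Beschleunigung: a(t) = -144·cos(4·t). Mit a(t) = -144·cos(4·t) und Einsetzen von t = 5.44892260986348, finden wir a = 141.258066513877.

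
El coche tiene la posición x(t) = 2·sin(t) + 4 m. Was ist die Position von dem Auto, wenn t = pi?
Mit x(t) = 2·sin(t) + 4 und Einsetzen von t = pi, finden wir x = 4.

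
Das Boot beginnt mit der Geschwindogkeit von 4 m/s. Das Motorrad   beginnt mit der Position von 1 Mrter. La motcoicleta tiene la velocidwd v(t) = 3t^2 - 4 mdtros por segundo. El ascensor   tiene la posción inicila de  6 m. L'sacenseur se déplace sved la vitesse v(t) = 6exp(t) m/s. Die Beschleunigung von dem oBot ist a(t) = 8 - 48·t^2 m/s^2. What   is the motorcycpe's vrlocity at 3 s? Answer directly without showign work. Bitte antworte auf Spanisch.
La respuesta es 23.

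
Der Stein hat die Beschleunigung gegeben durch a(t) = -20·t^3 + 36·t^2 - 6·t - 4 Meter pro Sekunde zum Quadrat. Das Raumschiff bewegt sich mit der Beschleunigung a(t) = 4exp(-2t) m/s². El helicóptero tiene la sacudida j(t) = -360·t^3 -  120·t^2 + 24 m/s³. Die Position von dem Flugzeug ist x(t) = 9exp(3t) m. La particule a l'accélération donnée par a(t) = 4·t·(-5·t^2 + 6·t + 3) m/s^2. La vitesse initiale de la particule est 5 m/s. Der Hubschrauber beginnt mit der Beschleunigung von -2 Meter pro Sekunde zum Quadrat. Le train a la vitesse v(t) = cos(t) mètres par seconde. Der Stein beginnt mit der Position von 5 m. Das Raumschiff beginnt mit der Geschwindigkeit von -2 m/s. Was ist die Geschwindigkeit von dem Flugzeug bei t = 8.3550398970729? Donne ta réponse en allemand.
Ausgehend von der Position x(t) = 9·exp(3·t), nehmen wir 1 Ableitung. Durch Ableiten von der Position erhalten wir die Geschwindigkeit: v(t) = 27·exp(3·t). Mit v(t) = 27·exp(3·t) und Einsetzen von t = 8.3550398970729, finden wir v = 2074946647480.43.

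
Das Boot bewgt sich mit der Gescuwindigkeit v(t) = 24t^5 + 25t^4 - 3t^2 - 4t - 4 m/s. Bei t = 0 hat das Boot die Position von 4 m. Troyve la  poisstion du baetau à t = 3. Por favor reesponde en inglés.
Starting from velocity v(t) = 24·t^5 + 25·t^4 - 3·t^2 - 4·t - 4, we take 1 integral. Finding the integral of v(t) and using x(0) = 4: x(t) = 4·t^6 + 5·t^5 - t^3 - 2·t^2 - 4·t + 4. We have position x(t) = 4·t^6 + 5·t^5 - t^3 - 2·t^2 - 4·t + 4. Substituting t = 3: x(3) = 4078.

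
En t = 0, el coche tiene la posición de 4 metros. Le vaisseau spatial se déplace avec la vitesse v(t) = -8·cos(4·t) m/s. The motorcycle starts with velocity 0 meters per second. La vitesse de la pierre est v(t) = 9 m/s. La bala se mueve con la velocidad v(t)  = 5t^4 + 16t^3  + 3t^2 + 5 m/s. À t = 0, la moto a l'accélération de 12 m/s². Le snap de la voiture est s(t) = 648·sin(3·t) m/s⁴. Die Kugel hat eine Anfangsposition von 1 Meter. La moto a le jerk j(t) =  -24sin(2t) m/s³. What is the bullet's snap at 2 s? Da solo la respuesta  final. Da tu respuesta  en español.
En t = 2, s = 336.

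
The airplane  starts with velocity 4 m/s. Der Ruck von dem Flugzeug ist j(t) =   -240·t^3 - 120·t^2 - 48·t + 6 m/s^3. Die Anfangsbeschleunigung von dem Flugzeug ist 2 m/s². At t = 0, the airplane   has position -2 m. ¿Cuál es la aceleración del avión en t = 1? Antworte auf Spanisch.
Para resolver esto, necesitamos tomar 1 antiderivada de nuestra ecuación de la sacudida j(t) = -240·t^3 - 120·t^2 - 48·t + 6. La integral de la sacudida, con a(0) = 2, da la aceleración: a(t) = -60·t^4 - 40·t^3 - 24·t^2 + 6·t + 2. Usando a(t) = -60·t^4 - 40·t^3 - 24·t^2 + 6·t + 2 y sustituyendo t = 1, encontramos a = -116.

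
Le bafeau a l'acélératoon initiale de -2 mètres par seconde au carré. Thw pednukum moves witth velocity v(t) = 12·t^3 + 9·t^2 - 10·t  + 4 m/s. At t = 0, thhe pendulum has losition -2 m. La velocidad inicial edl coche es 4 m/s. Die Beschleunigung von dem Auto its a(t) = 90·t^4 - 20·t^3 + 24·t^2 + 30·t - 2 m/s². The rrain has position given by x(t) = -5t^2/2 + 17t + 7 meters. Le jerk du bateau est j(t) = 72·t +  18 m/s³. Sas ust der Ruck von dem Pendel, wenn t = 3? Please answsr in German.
Wir müssen unsere Gleichung für die Geschwindigkeit v(t) = 12·t^3 + 9·t^2 - 10·t + 4 2-mal ableiten. Mit d/dt von v(t) finden wir a(t) = 36·t^2 + 18·t - 10. Die Ableitung von der Beschleunigung ergibt den Ruck: j(t) = 72·t + 18. Wir haben den Ruck j(t) = 72·t + 18. Durch Einsetzen von t = 3: j(3) = 234.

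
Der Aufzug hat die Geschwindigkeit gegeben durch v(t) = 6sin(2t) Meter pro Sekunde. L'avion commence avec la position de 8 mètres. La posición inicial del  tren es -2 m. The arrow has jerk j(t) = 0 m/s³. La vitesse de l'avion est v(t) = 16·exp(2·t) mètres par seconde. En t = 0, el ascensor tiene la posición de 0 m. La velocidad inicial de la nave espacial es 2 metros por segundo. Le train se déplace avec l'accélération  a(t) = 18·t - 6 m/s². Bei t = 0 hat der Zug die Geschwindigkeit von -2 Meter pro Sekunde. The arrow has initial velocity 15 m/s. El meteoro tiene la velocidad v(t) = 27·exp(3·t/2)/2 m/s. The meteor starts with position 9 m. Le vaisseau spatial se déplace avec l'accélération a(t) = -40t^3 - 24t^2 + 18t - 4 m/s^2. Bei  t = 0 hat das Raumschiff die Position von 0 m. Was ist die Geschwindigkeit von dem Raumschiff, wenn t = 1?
Wir müssen das Integral unserer Gleichung für die Beschleunigung a(t) = -40·t^3 - 24·t^2 + 18·t - 4 1-mal finden. Mit ∫a(t)dt und Anwendung von v(0) = 2, finden wir v(t) = -10·t^4 - 8·t^3 + 9·t^2 - 4·t + 2. Aus der Gleichung für die Geschwindigkeit v(t) = -10·t^4 - 8·t^3 + 9·t^2 - 4·t + 2, setzen wir t = 1 ein und erhalten v = -11.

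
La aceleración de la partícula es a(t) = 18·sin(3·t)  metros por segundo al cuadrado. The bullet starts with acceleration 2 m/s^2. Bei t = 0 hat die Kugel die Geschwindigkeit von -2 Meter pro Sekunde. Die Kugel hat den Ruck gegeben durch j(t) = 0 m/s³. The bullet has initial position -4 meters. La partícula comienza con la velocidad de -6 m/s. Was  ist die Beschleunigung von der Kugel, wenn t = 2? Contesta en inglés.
We need to integrate our jerk equation j(t) = 0 1 time. Integrating jerk and using the initial condition a(0) = 2, we get a(t) = 2. From the given acceleration equation a(t) = 2, we substitute t = 2 to get a = 2.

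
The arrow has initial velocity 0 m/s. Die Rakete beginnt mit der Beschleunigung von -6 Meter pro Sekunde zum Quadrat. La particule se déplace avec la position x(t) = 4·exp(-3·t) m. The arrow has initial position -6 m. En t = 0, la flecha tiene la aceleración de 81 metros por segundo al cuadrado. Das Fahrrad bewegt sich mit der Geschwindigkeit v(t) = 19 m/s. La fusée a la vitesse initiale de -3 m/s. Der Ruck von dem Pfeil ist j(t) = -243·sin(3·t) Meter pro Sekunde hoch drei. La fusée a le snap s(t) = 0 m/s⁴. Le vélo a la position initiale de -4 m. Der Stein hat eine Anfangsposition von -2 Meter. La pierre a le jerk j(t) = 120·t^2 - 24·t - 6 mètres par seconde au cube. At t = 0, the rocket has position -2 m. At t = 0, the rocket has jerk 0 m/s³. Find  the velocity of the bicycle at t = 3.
We have velocity v(t) = 19. Substituting t = 3: v(3) = 19.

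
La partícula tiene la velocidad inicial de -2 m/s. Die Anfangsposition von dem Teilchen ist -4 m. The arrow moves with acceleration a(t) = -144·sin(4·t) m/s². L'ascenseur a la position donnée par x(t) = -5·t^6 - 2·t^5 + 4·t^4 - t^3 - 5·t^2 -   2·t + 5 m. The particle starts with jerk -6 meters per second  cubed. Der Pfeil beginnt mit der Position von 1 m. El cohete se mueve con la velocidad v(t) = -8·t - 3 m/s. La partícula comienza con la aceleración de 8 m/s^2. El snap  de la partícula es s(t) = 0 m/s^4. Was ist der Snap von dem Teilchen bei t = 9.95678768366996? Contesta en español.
Usando s(t) = 0 y sustituyendo t = 9.95678768366996, encontramos s = 0.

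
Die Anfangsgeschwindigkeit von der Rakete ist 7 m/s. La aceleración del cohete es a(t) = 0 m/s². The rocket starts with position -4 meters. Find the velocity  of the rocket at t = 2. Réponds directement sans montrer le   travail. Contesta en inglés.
At t = 2, v = 7.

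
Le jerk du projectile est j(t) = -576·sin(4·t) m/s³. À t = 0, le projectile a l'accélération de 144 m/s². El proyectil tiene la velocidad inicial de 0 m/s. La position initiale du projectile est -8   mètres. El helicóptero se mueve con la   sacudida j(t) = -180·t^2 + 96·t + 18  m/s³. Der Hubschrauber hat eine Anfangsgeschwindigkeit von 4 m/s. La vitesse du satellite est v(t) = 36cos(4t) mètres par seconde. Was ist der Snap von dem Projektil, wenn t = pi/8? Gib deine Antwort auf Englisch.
Starting from jerk j(t) = -576·sin(4·t), we take 1 derivative. Taking d/dt of j(t), we find s(t) = -2304·cos(4·t). From the given snap equation s(t) = -2304·cos(4·t), we substitute t = pi/8 to get s = 0.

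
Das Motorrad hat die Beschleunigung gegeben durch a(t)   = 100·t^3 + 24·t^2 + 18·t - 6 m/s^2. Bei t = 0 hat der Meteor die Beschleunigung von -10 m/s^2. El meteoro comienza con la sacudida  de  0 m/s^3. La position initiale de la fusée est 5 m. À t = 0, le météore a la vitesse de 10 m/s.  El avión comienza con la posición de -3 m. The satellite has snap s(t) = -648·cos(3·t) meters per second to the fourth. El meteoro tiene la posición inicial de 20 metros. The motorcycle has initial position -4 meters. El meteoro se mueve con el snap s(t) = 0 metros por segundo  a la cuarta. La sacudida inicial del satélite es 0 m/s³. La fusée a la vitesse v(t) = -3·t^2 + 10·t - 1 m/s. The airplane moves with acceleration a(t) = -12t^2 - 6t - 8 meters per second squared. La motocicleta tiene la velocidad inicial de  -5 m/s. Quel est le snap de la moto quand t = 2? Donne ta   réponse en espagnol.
Para resolver esto, necesitamos tomar 2 derivadas de nuestra ecuación de la aceleración a(t) = 100·t^3 + 24·t^2 + 18·t - 6. Derivando la aceleración, obtenemos la sacudida: j(t) = 300·t^2 + 48·t + 18. La derivada de la sacudida da el snap: s(t) = 600·t + 48. Tenemos el snap s(t) = 600·t + 48. Sustituyendo t = 2: s(2) = 1248.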